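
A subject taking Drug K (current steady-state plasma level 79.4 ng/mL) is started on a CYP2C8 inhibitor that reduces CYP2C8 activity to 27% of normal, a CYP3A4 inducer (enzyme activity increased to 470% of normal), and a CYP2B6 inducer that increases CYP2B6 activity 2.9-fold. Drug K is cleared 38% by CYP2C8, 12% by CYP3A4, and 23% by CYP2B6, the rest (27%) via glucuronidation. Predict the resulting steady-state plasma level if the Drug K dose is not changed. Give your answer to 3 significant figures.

The CYP2C8 pathway (38% of clearance) is reduced to 0.27× activity: 0.38 × 0.27 = 0.1026.
The CYP3A4 pathway (12% of clearance) increases to 4.7× activity: 0.12 × 4.7 = 0.564.
The CYP2B6 pathway (23% of clearance) is boosted to 2.9× activity: 0.23 × 2.9 = 0.667.
The remaining 27% of clearance is unaffected.
Relative clearance = 0.1026 + 0.564 + 0.667 + 0.27 = 1.6036.
New steady-state plasma level = 79.4 / 1.6036 = 49.5 ng/mL (concentration scales inversely with clearance).

49.5 ng/mL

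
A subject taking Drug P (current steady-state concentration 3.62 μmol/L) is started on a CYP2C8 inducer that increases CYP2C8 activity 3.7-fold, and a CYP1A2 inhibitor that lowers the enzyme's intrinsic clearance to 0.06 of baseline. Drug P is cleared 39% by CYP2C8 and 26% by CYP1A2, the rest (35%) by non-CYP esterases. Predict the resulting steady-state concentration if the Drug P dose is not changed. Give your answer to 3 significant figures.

2.00 μmol/L

The CYP2C8 pathway (39% of clearance) increases to 3.7× activity: 0.39 × 3.7 = 1.443.
The CYP1A2 pathway (26% of clearance) falls to 0.06× activity: 0.26 × 0.06 = 0.0156.
The remaining 35% of clearance is unaffected.
Relative clearance = 1.443 + 0.0156 + 0.35 = 1.8086.
Steady-state concentration ∝ 1/CL: new value = 3.62 / 1.8086 = 2.00 μmol/L.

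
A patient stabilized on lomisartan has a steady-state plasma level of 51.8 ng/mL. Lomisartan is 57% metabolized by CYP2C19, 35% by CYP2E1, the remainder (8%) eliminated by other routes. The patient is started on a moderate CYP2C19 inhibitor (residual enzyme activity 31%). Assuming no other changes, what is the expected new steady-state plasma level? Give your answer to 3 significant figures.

CYP2C19: 0.57 × 0.31 = 0.1767
CYP2E1: 0.35 (unchanged)
Other: 0.08 (unchanged)
New clearance relative to baseline: 0.1767 + 0.35 + 0.08 = 0.6067.
With dosing unchanged, steady-state plasma level scales as 1/CL: 51.8 / 0.6067 = 85.4 ng/mL.

85.4 ng/mL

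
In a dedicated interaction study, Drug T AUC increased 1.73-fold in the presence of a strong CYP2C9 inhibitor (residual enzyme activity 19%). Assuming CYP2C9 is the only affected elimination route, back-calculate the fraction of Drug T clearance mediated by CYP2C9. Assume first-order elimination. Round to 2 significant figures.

Write x for the fraction cleared via CYP2C9. The observed AUC change means clearance fell to 1/1.73 = 0.578 of baseline.
Only the CYP2C9 route changed, so 0.578 = x·0.19 + (1 − x), giving x = 0.52.

0.52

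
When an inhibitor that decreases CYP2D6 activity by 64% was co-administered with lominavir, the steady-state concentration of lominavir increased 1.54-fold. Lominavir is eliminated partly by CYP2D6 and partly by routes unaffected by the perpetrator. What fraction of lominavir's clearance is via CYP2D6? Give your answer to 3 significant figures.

0.548

CL'/CL = 1 / 1.54 = 0.6494
0.36·fm + (1 − fm) = 0.6494
fm = (0.6494 − 1) / (0.36 − 1) = 0.548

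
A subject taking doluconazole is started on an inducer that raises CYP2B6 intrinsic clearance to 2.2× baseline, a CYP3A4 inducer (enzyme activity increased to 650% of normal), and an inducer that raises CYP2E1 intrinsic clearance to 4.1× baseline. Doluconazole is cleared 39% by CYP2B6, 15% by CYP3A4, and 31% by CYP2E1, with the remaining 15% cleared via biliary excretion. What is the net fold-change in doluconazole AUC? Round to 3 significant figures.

0.307

CYP2B6: 0.39 × 2.2 = 0.858
CYP3A4: 0.15 × 6.5 = 0.975
CYP2E1: 0.31 × 4.1 = 1.271
Other: 0.15 (unchanged)
CL_new/CL_old = 0.858 + 0.975 + 1.271 + 0.15 = 3.254.
Net AUC ratio = 1 / 3.254 = 0.307.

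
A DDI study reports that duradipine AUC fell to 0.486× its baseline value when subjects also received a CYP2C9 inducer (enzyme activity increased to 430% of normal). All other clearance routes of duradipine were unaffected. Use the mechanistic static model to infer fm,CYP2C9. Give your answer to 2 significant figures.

0.32

Call the CYP2C9 fraction fm. After the interaction, CL_new/CL_old = fm × 4.3 + (1 − fm).
AUC ratio = 1 / (new CL fraction), so new CL fraction = 1 / 0.486 = 2.058.
fm × 4.3 + 1 − fm = 2.058  ⇒  fm × (4.3 − 1) = 1.058  ⇒  fm = 0.32.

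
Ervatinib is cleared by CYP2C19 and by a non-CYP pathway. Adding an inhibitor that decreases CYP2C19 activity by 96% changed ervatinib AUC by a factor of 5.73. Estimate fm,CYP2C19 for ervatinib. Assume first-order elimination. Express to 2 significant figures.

0.86

CL'/CL = 1 / 5.73 = 0.1745
0.04·fm + (1 − fm) = 0.1745
fm = (0.1745 − 1) / (0.04 − 1) = 0.86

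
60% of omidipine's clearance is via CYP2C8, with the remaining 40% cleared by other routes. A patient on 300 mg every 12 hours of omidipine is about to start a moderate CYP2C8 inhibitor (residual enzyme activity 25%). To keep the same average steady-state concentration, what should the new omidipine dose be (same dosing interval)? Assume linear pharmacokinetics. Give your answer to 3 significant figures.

165 mg

CYP2C8: 0.6 × 0.25 = 0.15
Other: 0.4 (unchanged)
New clearance relative to baseline: 0.15 + 0.4 = 0.55.
Css,avg = (dose rate)/CL, so holding Css fixed requires dose ∝ CL: 300 × 0.55 = 165 mg.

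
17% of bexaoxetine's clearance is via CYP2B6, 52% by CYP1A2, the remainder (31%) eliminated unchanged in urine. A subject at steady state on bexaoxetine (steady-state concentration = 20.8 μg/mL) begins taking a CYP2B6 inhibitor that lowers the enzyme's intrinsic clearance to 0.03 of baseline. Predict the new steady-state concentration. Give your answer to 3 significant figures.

CYP2B6: 0.17 × 0.03 = 0.0051
CYP1A2: 0.52 (unchanged)
Other: 0.31 (unchanged)
CL_new/CL_old = 0.0051 + 0.52 + 0.31 = 0.8351.
With dosing unchanged, steady-state concentration scales as 1/CL: 20.8 / 0.8351 = 24.9 μg/mL.

24.9 μg/mL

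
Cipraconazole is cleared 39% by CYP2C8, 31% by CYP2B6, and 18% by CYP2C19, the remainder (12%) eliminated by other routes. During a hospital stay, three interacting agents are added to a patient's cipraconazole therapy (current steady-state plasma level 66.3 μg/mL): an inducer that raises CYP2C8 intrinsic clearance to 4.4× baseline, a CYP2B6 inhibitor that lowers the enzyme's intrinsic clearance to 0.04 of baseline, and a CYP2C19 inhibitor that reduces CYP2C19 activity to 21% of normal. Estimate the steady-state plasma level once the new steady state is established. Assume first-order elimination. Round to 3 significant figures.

35.2 μg/mL

The CYP2C8 pathway (39% of clearance) rises to 4.4× activity: 0.39 × 4.4 = 1.716.
The CYP2B6 pathway (31% of clearance) drops to 0.04× activity: 0.31 × 0.04 = 0.0124.
The CYP2C19 pathway (18% of clearance) is reduced to 0.21× activity: 0.18 × 0.21 = 0.0378.
The remaining 12% of clearance is unaffected.
Relative clearance = 1.716 + 0.0124 + 0.0378 + 0.12 = 1.8862.
Dividing the baseline by the relative clearance: 66.3 / 1.8862 = 35.2 μg/mL.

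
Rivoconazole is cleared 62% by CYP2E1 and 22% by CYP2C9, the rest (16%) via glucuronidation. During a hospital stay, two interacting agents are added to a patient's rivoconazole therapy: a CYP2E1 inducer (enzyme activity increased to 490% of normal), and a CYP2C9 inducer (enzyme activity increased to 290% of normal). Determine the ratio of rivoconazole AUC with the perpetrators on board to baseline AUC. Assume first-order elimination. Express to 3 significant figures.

The CYP2E1 pathway (62% of clearance) increases to 4.9× activity: 0.62 × 4.9 = 3.038.
The CYP2C9 pathway (22% of clearance) is boosted to 2.9× activity: 0.22 × 2.9 = 0.638.
The remaining 16% of clearance is unaffected.
New clearance relative to baseline: 3.038 + 0.638 + 0.16 = 3.836.
Net AUC ratio = 1 / 3.836 = 0.261.

0.261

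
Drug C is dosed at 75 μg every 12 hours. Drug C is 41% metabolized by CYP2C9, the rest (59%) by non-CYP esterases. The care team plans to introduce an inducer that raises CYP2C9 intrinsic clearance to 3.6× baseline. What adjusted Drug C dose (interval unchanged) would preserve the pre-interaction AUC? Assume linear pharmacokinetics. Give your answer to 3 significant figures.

155 μg

The CYP2C9 pathway (41% of clearance) rises to 3.6× activity: 0.41 × 3.6 = 1.476.
Non-CYP routes (59%) are unchanged.
CL_new/CL_old = 1.476 + 0.59 = 2.066.
Css,avg = (dose rate)/CL, so holding Css fixed requires dose ∝ CL: 75 × 2.066 = 155 μg.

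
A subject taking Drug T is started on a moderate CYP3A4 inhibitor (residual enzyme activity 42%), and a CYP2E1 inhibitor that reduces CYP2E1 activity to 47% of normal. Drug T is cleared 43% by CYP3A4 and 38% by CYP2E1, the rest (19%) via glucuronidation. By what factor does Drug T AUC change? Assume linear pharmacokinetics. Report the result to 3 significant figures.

1.82

CYP3A4: 0.43 × 0.42 = 0.1806
CYP2E1: 0.38 × 0.47 = 0.1786
Other: 0.19 (unchanged)
CL_new/CL_old = 0.1806 + 0.1786 + 0.19 = 0.5492.
AUC ∝ 1/CL: fold-change = 1 / 0.5492 = 1.82.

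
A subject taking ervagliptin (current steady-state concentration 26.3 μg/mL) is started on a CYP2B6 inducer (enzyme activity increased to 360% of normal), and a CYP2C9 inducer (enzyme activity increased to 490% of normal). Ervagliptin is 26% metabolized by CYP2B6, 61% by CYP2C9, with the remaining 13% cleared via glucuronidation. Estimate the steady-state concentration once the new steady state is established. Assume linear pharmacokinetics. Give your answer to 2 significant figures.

6.5 μg/mL

The CYP2B6 pathway (26% of clearance) is boosted to 3.6× activity: 0.26 × 3.6 = 0.936.
The CYP2C9 pathway (61% of clearance) increases to 4.9× activity: 0.61 × 4.9 = 2.989.
Non-CYP routes (13%) are unchanged.
CL_new/CL_old = 0.936 + 2.989 + 0.13 = 4.055.
New steady-state concentration = 26.3 / 4.055 = 6.5 μg/mL (concentration scales inversely with clearance).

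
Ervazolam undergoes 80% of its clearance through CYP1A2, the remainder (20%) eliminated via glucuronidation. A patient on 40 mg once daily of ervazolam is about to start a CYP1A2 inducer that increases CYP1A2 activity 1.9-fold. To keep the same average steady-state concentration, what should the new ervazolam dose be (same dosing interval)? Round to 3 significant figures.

The CYP1A2 pathway (80% of clearance) is boosted to 1.9× activity: 0.8 × 1.9 = 1.52.
Non-CYP routes (20%) are unchanged.
New clearance relative to baseline: 1.52 + 0.2 = 1.72.
Exposure is unchanged when dose changes in proportion to clearance. New dose = 40 mg × 1.72 = 68.8 mg.

68.8 mg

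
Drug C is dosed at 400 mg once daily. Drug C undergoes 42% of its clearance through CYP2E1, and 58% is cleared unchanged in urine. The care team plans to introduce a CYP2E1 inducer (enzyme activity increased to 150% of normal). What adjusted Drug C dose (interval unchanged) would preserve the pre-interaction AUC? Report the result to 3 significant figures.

CYP2E1: 0.42 × 1.5 = 0.63
Other: 0.58 (unchanged)
CL_new/CL_old = 0.63 + 0.58 = 1.21.
Css,avg = (dose rate)/CL, so holding Css fixed requires dose ∝ CL: 400 × 1.21 = 484 mg.

484 mg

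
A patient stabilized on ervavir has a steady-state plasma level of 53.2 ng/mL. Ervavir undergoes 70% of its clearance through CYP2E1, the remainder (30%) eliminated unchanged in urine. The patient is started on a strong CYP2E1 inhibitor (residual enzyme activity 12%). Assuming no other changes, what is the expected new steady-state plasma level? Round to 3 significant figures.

139 ng/mL

The CYP2E1 pathway (70% of clearance) is reduced to 0.12× activity: 0.7 × 0.12 = 0.084.
Non-CYP routes (30%) are unchanged.
Relative clearance = 0.084 + 0.3 = 0.384.
Steady-state plasma level ∝ 1/CL, so new value = 53.2 / 0.384 = 139 ng/mL.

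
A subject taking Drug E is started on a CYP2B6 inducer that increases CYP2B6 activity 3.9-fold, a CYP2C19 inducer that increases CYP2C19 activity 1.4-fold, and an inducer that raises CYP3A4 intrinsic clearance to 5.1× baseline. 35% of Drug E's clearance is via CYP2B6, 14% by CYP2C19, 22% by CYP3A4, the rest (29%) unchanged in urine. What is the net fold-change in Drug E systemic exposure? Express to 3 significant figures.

0.336

The CYP2B6 pathway (35% of clearance) increases to 3.9× activity: 0.35 × 3.9 = 1.365.
The CYP2C19 pathway (14% of clearance) is boosted to 1.4× activity: 0.14 × 1.4 = 0.196.
The CYP3A4 pathway (22% of clearance) rises to 5.1× activity: 0.22 × 5.1 = 1.122.
Non-CYP routes (29%) are unchanged.
Relative clearance = 1.365 + 0.196 + 1.122 + 0.29 = 2.973.
Systemic exposure ∝ 1/CL: fold-change = 1 / 2.973 = 0.336.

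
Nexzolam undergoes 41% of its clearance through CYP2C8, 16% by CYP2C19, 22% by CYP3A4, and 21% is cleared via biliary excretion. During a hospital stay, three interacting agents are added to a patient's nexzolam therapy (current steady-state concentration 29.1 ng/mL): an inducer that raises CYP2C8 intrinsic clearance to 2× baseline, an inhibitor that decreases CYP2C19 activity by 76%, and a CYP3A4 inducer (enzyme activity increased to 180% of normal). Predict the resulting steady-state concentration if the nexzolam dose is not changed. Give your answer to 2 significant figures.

20 ng/mL

The CYP2C8 pathway (41% of clearance) increases to 2× activity: 0.41 × 2 = 0.82.
The CYP2C19 pathway (16% of clearance) drops to 0.24× activity: 0.16 × 0.24 = 0.0384.
The CYP3A4 pathway (22% of clearance) rises to 1.8× activity: 0.22 × 1.8 = 0.396.
Non-CYP routes (21%) are unchanged.
New clearance relative to baseline: 0.82 + 0.0384 + 0.396 + 0.21 = 1.4644.
Steady-state concentration ∝ 1/CL: new value = 29.1 / 1.4644 = 20 ng/mL.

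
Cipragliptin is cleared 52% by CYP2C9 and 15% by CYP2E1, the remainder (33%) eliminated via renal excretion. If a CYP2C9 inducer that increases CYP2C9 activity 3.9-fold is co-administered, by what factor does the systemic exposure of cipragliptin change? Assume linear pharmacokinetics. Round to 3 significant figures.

CYP2C9: 0.52 × 3.9 = 2.028
CYP2E1: 0.15 (unchanged)
Other: 0.33 (unchanged)
CL_new/CL_old = 2.028 + 0.15 + 0.33 = 2.508.
Systemic exposure ratio = CL_old/CL_new = 1 / 2.508 = 0.399.

0.399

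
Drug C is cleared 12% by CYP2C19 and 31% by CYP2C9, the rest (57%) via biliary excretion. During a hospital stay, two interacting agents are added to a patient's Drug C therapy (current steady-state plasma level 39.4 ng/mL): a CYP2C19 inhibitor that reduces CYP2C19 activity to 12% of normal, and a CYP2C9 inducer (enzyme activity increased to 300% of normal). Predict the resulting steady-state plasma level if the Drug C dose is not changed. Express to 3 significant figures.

The CYP2C19 pathway (12% of clearance) is reduced to 0.12× activity: 0.12 × 0.12 = 0.0144.
The CYP2C9 pathway (31% of clearance) increases to 3× activity: 0.31 × 3 = 0.93.
The remaining 57% of clearance is unaffected.
New clearance relative to baseline: 0.0144 + 0.93 + 0.57 = 1.5144.
Dividing the baseline by the relative clearance: 39.4 / 1.5144 = 26.0 ng/mL.

26.0 ng/mL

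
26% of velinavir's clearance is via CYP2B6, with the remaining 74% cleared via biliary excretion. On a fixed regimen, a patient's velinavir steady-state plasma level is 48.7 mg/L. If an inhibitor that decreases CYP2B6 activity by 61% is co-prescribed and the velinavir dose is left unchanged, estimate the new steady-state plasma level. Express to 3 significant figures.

57.9 mg/L

CYP2B6: 0.26 × 0.39 = 0.1014
Other: 0.74 (unchanged)
CL_new/CL_old = 0.1014 + 0.74 = 0.8414.
Steady-state plasma level ∝ 1/CL, so new value = 48.7 / 0.8414 = 57.9 mg/L.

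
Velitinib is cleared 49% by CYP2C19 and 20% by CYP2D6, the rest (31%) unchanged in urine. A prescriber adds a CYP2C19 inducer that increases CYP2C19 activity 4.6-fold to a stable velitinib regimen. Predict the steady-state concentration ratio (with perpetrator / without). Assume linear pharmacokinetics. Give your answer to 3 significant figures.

0.362

CYP2C19: 0.49 × 4.6 = 2.254
CYP2D6: 0.2 (unchanged)
Other: 0.31 (unchanged)
CL_new/CL_old = 2.254 + 0.2 + 0.31 = 2.764.
Since steady-state concentration ∝ 1/CL, the ratio is 1 / 2.764 = 0.362.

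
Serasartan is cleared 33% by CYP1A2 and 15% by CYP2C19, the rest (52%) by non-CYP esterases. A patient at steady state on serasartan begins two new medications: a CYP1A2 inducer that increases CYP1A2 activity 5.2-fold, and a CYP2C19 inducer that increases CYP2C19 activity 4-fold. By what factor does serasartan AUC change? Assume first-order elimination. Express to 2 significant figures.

The CYP1A2 pathway (33% of clearance) is boosted to 5.2× activity: 0.33 × 5.2 = 1.716.
The CYP2C19 pathway (15% of clearance) is boosted to 4× activity: 0.15 × 4 = 0.6.
Non-CYP routes (52%) are unchanged.
CL_new/CL_old = 1.716 + 0.6 + 0.52 = 2.836.
AUC ∝ 1/CL: fold-change = 1 / 2.836 = 0.35.

0.35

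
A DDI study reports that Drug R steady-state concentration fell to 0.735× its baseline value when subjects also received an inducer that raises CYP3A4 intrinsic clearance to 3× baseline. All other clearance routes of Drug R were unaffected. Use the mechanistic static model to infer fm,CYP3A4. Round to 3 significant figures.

CL'/CL = 1 / 0.735 = 1.361
3·fm + (1 − fm) = 1.361
fm = (1.361 − 1) / (3 − 1) = 0.180

0.180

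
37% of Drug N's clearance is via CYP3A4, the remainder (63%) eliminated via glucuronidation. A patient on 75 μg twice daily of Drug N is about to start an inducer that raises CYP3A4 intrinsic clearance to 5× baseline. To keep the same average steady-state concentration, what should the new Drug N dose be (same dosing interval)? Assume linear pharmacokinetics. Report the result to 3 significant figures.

186 μg

The CYP3A4 pathway (37% of clearance) is boosted to 5× activity: 0.37 × 5 = 1.85.
Non-CYP routes (63%) are unchanged.
Relative clearance = 1.85 + 0.63 = 2.48.
To maintain the same steady-state level, dose must scale with clearance: new dose = 75 × 2.48 = 186 μg.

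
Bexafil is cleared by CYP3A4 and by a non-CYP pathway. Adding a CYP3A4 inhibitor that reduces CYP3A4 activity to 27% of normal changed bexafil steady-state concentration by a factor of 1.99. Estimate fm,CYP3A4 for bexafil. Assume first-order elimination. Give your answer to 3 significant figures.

Let x = fm,CYP3A4. Because steady-state concentration ∝ 1/CL, relative clearance fell to 1/1.99 = 0.5025.
Setting x·0.27 + (1 − x) = 0.5025 and solving: x = (0.5025 − 1)/(0.27 − 1) = 0.681.

0.681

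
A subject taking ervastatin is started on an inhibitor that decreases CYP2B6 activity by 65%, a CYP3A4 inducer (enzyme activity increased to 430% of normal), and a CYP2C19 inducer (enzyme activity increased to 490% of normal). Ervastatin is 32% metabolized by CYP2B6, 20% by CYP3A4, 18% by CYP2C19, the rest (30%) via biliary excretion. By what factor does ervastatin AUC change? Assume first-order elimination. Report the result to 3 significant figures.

0.464

The CYP2B6 pathway (32% of clearance) falls to 0.35× activity: 0.32 × 0.35 = 0.112.
The CYP3A4 pathway (20% of clearance) is boosted to 4.3× activity: 0.2 × 4.3 = 0.86.
The CYP2C19 pathway (18% of clearance) increases to 4.9× activity: 0.18 × 4.9 = 0.882.
Non-CYP routes (30%) are unchanged.
Relative clearance = 0.112 + 0.86 + 0.882 + 0.3 = 2.154.
Net AUC ratio = 1 / 2.154 = 0.464.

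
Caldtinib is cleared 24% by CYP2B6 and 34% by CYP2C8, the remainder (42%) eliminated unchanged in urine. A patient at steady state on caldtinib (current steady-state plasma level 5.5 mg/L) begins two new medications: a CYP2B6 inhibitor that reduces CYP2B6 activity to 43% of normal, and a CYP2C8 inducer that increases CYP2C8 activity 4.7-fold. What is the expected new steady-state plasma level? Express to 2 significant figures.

2.6 mg/L

CYP2B6: 0.24 × 0.43 = 0.1032
CYP2C8: 0.34 × 4.7 = 1.598
Other: 0.42 (unchanged)
CL_new/CL_old = 0.1032 + 1.598 + 0.42 = 2.1212.
New steady-state plasma level = 5.5 / 2.1212 = 2.6 mg/L (concentration scales inversely with clearance).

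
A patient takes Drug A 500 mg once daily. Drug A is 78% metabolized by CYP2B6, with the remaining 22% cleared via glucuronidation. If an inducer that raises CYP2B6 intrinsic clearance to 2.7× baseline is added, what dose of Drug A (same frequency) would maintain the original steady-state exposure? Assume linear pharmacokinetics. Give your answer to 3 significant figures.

CYP2B6: 0.78 × 2.7 = 2.106
Other: 0.22 (unchanged)
CL_new/CL_old = 2.106 + 0.22 = 2.326.
Css,avg = (dose rate)/CL, so holding Css fixed requires dose ∝ CL: 500 × 2.326 = 1.16 × 10³ mg.

1.16 × 10³ mg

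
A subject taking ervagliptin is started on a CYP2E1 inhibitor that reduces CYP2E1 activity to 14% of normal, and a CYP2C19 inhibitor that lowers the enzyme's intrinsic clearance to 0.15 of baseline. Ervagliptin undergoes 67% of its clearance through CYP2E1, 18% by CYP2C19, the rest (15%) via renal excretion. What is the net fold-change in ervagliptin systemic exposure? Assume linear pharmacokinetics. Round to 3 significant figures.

CYP2E1: 0.67 × 0.14 = 0.0938
CYP2C19: 0.18 × 0.15 = 0.027
Other: 0.15 (unchanged)
CL_new/CL_old = 0.0938 + 0.027 + 0.15 = 0.2708.
Because systemic exposure varies inversely with clearance, the combined effect is 1 / 0.2708 = 3.69.

3.69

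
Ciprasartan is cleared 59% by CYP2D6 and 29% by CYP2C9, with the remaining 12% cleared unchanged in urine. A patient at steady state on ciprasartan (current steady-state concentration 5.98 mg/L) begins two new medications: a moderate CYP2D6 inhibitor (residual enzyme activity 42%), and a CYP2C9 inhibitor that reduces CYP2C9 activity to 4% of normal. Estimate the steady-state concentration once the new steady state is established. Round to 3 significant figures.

15.8 mg/L

The CYP2D6 pathway (59% of clearance) is reduced to 0.42× activity: 0.59 × 0.42 = 0.2478.
The CYP2C9 pathway (29% of clearance) drops to 0.04× activity: 0.29 × 0.04 = 0.0116.
The remaining 12% of clearance is unaffected.
Relative clearance = 0.2478 + 0.0116 + 0.12 = 0.3794.
New steady-state concentration = 5.98 / 0.3794 = 15.8 mg/L (concentration scales inversely with clearance).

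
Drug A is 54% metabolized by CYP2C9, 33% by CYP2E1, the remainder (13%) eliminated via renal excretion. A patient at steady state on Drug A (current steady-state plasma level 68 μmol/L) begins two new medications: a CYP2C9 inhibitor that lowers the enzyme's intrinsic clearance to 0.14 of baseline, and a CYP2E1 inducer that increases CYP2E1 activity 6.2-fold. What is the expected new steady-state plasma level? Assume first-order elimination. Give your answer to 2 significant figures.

CYP2C9: 0.54 × 0.14 = 0.0756
CYP2E1: 0.33 × 6.2 = 2.046
Other: 0.13 (unchanged)
New clearance relative to baseline: 0.0756 + 2.046 + 0.13 = 2.2516.
Steady-state plasma level ∝ 1/CL: new value = 68 / 2.2516 = 30 μmol/L.

30 μmol/L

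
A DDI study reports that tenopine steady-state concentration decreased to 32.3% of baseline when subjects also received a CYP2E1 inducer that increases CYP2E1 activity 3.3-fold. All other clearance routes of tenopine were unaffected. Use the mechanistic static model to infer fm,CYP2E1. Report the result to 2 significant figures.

0.91

CL'/CL = 1 / 0.323 = 3.096
3.3·fm + (1 − fm) = 3.096
fm = (3.096 − 1) / (3.3 − 1) = 0.91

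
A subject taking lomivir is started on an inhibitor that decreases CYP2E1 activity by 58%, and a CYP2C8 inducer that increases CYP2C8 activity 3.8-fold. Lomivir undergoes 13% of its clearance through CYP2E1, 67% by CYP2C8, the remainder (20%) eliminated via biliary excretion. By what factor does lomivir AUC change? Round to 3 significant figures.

The CYP2E1 pathway (13% of clearance) falls to 0.42× activity: 0.13 × 0.42 = 0.0546.
The CYP2C8 pathway (67% of clearance) increases to 3.8× activity: 0.67 × 3.8 = 2.546.
The remaining 20% of clearance is unaffected.
CL_new/CL_old = 0.0546 + 2.546 + 0.2 = 2.8006.
Net AUC ratio = 1 / 2.8006 = 0.357.

0.357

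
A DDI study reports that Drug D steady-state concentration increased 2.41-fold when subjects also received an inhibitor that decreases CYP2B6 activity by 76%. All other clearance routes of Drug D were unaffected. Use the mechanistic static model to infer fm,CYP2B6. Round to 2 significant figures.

0.77

Let x = fm,CYP2B6. Because steady-state concentration ∝ 1/CL, relative clearance fell to 1/2.41 = 0.4149.
Setting x·0.24 + (1 − x) = 0.4149 and solving: x = (0.4149 − 1)/(0.24 − 1) = 0.77.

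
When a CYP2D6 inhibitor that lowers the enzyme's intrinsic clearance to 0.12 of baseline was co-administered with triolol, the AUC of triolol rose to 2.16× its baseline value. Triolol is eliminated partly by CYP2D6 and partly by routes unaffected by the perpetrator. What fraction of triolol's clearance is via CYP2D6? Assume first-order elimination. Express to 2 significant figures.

0.61

Write x for the fraction cleared via CYP2D6. The observed AUC change means clearance fell to 1/2.16 = 0.463 of baseline.
Only the CYP2D6 route changed, so 0.463 = x·0.12 + (1 − x), giving x = 0.61.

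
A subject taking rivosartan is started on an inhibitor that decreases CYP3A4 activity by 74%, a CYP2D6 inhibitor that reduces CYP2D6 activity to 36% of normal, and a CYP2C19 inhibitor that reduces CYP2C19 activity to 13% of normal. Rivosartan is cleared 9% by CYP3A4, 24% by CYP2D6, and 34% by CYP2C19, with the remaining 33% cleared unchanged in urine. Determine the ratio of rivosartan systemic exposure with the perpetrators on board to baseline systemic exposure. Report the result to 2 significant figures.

The CYP3A4 pathway (9% of clearance) falls to 0.26× activity: 0.09 × 0.26 = 0.0234.
The CYP2D6 pathway (24% of clearance) drops to 0.36× activity: 0.24 × 0.36 = 0.0864.
The CYP2C19 pathway (34% of clearance) drops to 0.13× activity: 0.34 × 0.13 = 0.0442.
The remaining 33% of clearance is unaffected.
CL_new/CL_old = 0.0234 + 0.0864 + 0.0442 + 0.33 = 0.484.
Systemic exposure ∝ 1/CL: fold-change = 1 / 0.484 = 2.1.

2.1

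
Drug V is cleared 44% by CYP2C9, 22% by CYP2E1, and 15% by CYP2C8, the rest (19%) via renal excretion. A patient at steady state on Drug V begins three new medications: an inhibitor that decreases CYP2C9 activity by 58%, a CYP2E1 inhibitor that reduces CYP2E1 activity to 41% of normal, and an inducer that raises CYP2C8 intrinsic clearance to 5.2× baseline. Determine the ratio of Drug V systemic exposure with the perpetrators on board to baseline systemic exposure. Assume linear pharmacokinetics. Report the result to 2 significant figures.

CYP2C9: 0.44 × 0.42 = 0.1848
CYP2E1: 0.22 × 0.41 = 0.0902
CYP2C8: 0.15 × 5.2 = 0.78
Other: 0.19 (unchanged)
Relative clearance = 0.1848 + 0.0902 + 0.78 + 0.19 = 1.245.
Because systemic exposure varies inversely with clearance, the combined effect is 1 / 1.245 = 0.80.

0.80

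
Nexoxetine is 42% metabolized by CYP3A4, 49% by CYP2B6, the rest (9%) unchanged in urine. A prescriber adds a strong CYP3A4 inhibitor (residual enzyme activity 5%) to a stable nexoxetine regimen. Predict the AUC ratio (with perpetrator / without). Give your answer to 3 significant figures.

The CYP3A4 pathway (42% of clearance) is reduced to 0.05× activity: 0.42 × 0.05 = 0.021.
CYP2B6 (49%) and the residual 9% are unaffected.
CL_new/CL_old = 0.021 + 0.49 + 0.09 = 0.601.
AUC is inversely proportional to clearance, so the fold-change is 1 / 0.601 = 1.66.

1.66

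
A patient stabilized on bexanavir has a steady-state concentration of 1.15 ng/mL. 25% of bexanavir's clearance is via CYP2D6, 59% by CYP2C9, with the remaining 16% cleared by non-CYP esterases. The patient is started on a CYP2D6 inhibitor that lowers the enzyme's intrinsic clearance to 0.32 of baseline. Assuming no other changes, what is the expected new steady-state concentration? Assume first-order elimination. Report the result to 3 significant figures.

CYP2D6: 0.25 × 0.32 = 0.08
CYP2C9: 0.59 (unchanged)
Other: 0.16 (unchanged)
New clearance relative to baseline: 0.08 + 0.59 + 0.16 = 0.83.
With dosing unchanged, steady-state concentration scales as 1/CL: 1.15 / 0.83 = 1.39 ng/mL.

1.39 ng/mL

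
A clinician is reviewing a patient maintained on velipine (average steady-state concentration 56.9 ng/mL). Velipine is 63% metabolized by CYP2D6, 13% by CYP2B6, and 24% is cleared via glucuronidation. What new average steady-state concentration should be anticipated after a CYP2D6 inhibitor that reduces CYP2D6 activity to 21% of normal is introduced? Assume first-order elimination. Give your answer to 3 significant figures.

113 ng/mL

The CYP2D6 pathway (63% of clearance) is reduced to 0.21× activity: 0.63 × 0.21 = 0.1323.
CYP2B6 (13%) and the residual 24% are unaffected.
New clearance relative to baseline: 0.1323 + 0.13 + 0.24 = 0.5023.
With dosing unchanged, average steady-state concentration scales as 1/CL: 56.9 / 0.5023 = 113 ng/mL.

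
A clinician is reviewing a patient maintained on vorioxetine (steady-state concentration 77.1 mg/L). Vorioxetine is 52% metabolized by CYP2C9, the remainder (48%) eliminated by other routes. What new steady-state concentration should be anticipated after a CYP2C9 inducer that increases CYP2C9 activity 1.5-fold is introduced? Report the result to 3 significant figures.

61.2 mg/L

CYP2C9: 0.52 × 1.5 = 0.78
Other: 0.48 (unchanged)
New clearance relative to baseline: 0.78 + 0.48 = 1.26.
New steady-state concentration = baseline ÷ relative clearance = 77.1 / 1.26 = 61.2 mg/L.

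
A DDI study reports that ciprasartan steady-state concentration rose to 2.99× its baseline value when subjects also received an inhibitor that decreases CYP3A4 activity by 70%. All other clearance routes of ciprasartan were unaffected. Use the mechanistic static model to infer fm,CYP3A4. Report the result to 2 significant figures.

Let fm be the CYP3A4 fraction. New clearance relative to baseline = fm × 0.3 + (1 − fm).
Steady-state concentration ratio = 1 / (new CL fraction), so new CL fraction = 1 / 2.99 = 0.3344.
fm × 0.3 + 1 − fm = 0.3344  ⇒  fm × (0.3 − 1) = −0.6656  ⇒  fm = 0.95.

0.95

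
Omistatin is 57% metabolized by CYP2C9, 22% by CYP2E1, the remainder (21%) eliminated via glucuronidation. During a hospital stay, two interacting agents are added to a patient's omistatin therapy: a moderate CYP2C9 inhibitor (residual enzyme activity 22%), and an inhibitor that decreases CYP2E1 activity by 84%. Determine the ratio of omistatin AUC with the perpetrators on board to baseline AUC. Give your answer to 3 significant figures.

The CYP2C9 pathway (57% of clearance) drops to 0.22× activity: 0.57 × 0.22 = 0.1254.
The CYP2E1 pathway (22% of clearance) is reduced to 0.16× activity: 0.22 × 0.16 = 0.0352.
The remaining 21% of clearance is unaffected.
New clearance relative to baseline: 0.1254 + 0.0352 + 0.21 = 0.3706.
Net AUC ratio = 1 / 0.3706 = 2.70.

2.70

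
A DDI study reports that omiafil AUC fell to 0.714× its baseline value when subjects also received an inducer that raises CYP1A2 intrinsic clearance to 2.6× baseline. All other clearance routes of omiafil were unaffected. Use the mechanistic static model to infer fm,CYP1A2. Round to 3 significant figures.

0.250

Write x for the fraction cleared via CYP1A2. The observed AUC change means clearance rose to 1/0.714 = 1.401 of baseline.
Setting x·2.6 + (1 − x) = 1.401 and solving: x = (1.401 − 1)/(2.6 − 1) = 0.250.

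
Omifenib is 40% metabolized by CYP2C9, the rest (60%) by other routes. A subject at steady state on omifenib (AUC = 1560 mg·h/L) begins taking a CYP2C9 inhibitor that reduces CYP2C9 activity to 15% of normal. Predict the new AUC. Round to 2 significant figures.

2.4 × 10³ mg·h/L

The CYP2C9 pathway (40% of clearance) is reduced to 0.15× activity: 0.4 × 0.15 = 0.06.
The remaining 60% of clearance is unaffected.
Relative clearance = 0.06 + 0.6 = 0.66.
With dosing unchanged, AUC scales as 1/CL: 1560 / 0.66 = 2.4 × 10³ mg·h/L.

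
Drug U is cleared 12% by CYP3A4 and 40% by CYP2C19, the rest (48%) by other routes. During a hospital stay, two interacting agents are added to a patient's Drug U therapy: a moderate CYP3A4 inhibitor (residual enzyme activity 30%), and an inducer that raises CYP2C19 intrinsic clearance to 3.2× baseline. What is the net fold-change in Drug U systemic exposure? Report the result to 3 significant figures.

CYP3A4: 0.12 × 0.3 = 0.036
CYP2C19: 0.4 × 3.2 = 1.28
Other: 0.48 (unchanged)
New clearance relative to baseline: 0.036 + 1.28 + 0.48 = 1.796.
Systemic exposure ∝ 1/CL: fold-change = 1 / 1.796 = 0.557.

0.557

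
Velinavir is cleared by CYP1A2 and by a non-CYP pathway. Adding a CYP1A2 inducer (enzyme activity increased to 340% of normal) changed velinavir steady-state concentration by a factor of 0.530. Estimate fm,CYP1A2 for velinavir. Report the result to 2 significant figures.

0.37

CL'/CL = 1 / 0.530 = 1.887
3.4·fm + (1 − fm) = 1.887
fm = (1.887 − 1) / (3.4 − 1) = 0.37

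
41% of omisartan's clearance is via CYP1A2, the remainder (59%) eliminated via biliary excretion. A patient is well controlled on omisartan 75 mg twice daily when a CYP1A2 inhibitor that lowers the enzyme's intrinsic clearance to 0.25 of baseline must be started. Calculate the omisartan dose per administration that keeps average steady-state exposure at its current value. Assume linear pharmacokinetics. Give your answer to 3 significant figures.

51.9 mg

The CYP1A2 pathway (41% of clearance) is reduced to 0.25× activity: 0.41 × 0.25 = 0.1025.
The remaining 59% of clearance is unaffected.
Relative clearance = 0.1025 + 0.59 = 0.6925.
Exposure is unchanged when dose changes in proportion to clearance. New dose = 75 mg × 0.6925 = 51.9 mg.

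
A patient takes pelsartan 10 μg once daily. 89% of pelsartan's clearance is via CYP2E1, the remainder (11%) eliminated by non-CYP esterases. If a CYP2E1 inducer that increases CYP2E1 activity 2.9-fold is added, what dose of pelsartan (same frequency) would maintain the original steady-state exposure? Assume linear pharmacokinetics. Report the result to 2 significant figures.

The CYP2E1 pathway (89% of clearance) is boosted to 2.9× activity: 0.89 × 2.9 = 2.581.
Non-CYP routes (11%) are unchanged.
CL_new/CL_old = 2.581 + 0.11 = 2.691.
To maintain the same steady-state level, dose must scale with clearance: new dose = 10 × 2.691 = 27 μg.

27 μg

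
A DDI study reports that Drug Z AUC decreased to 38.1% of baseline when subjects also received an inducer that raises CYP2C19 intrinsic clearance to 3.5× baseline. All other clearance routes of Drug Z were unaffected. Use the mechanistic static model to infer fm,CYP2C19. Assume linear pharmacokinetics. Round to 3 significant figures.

Write x for the fraction cleared via CYP2C19. The observed AUC change means clearance rose to 1/0.381 = 2.625 of baseline.
Only the CYP2C19 route changed, so 2.625 = x·3.5 + (1 − x), giving x = 0.650.

0.650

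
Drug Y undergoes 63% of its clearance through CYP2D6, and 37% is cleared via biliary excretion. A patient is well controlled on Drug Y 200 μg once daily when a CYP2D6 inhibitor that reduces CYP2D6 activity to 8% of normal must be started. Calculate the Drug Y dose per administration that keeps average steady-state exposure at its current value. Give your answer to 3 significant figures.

84.1 μg

The CYP2D6 pathway (63% of clearance) drops to 0.08× activity: 0.63 × 0.08 = 0.0504.
The remaining 37% of clearance is unaffected.
New clearance relative to baseline: 0.0504 + 0.37 = 0.4204.
Exposure is unchanged when dose changes in proportion to clearance. New dose = 200 μg × 0.4204 = 84.1 μg.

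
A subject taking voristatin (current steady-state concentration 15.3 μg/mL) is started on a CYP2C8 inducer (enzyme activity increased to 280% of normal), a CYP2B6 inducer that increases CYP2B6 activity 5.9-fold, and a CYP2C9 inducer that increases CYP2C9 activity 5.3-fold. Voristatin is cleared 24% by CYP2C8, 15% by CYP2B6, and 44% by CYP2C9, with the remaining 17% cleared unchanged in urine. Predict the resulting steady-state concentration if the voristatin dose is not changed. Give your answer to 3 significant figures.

3.77 μg/mL

The CYP2C8 pathway (24% of clearance) is boosted to 2.8× activity: 0.24 × 2.8 = 0.672.
The CYP2B6 pathway (15% of clearance) rises to 5.9× activity: 0.15 × 5.9 = 0.885.
The CYP2C9 pathway (44% of clearance) increases to 5.3× activity: 0.44 × 5.3 = 2.332.
Non-CYP routes (17%) are unchanged.
Relative clearance = 0.672 + 0.885 + 2.332 + 0.17 = 4.059.
Steady-state concentration ∝ 1/CL: new value = 15.3 / 4.059 = 3.77 μg/mL.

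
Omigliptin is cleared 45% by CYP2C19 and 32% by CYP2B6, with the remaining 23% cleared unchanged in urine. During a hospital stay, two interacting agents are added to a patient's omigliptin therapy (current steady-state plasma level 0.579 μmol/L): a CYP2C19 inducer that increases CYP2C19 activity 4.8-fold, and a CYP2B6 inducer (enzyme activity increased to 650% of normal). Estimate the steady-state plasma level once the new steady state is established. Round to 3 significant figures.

0.130 μmol/L

CYP2C19: 0.45 × 4.8 = 2.16
CYP2B6: 0.32 × 6.5 = 2.08
Other: 0.23 (unchanged)
CL_new/CL_old = 2.16 + 2.08 + 0.23 = 4.47.
Dividing the baseline by the relative clearance: 0.579 / 4.47 = 0.130 μmol/L.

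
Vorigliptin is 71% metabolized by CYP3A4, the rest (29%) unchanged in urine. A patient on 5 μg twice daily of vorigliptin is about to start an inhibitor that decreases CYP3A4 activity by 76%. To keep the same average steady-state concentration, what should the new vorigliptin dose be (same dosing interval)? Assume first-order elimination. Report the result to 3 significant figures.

2.30 μg

CYP3A4: 0.71 × 0.24 = 0.1704
Other: 0.29 (unchanged)
Relative clearance = 0.1704 + 0.29 = 0.4604.
Css,avg = (dose rate)/CL, so holding Css fixed requires dose ∝ CL: 5 × 0.4604 = 2.30 μg.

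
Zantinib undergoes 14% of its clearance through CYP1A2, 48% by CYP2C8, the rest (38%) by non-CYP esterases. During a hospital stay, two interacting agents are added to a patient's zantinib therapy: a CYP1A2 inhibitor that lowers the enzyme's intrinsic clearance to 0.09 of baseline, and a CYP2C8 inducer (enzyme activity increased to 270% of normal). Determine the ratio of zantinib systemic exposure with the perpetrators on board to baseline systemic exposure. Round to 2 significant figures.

CYP1A2: 0.14 × 0.09 = 0.0126
CYP2C8: 0.48 × 2.7 = 1.296
Other: 0.38 (unchanged)
CL_new/CL_old = 0.0126 + 1.296 + 0.38 = 1.6886.
Net systemic exposure ratio = 1 / 1.6886 = 0.59.

0.59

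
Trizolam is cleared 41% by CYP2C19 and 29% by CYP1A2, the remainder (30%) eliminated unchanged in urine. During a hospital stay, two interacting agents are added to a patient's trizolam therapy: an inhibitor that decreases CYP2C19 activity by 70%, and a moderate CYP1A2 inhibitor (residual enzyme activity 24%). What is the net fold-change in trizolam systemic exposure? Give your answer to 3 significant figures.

2.03

The CYP2C19 pathway (41% of clearance) drops to 0.3× activity: 0.41 × 0.3 = 0.123.
The CYP1A2 pathway (29% of clearance) is reduced to 0.24× activity: 0.29 × 0.24 = 0.0696.
The remaining 30% of clearance is unaffected.
CL_new/CL_old = 0.123 + 0.0696 + 0.3 = 0.4926.
Net systemic exposure ratio = 1 / 0.4926 = 2.03.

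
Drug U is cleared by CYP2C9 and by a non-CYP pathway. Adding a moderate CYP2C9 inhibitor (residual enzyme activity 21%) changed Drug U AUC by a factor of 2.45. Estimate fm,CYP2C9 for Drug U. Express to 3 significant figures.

CL'/CL = 1 / 2.45 = 0.4082
0.21·fm + (1 − fm) = 0.4082
fm = (0.4082 − 1) / (0.21 − 1) = 0.749

0.749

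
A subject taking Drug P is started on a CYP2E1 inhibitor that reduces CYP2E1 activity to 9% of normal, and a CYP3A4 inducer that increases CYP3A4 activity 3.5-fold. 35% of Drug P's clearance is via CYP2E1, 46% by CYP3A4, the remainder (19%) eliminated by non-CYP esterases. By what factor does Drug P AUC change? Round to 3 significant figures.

CYP2E1: 0.35 × 0.09 = 0.0315
CYP3A4: 0.46 × 3.5 = 1.61
Other: 0.19 (unchanged)
New clearance relative to baseline: 0.0315 + 1.61 + 0.19 = 1.8315.
Because AUC varies inversely with clearance, the combined effect is 1 / 1.8315 = 0.546.

0.546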